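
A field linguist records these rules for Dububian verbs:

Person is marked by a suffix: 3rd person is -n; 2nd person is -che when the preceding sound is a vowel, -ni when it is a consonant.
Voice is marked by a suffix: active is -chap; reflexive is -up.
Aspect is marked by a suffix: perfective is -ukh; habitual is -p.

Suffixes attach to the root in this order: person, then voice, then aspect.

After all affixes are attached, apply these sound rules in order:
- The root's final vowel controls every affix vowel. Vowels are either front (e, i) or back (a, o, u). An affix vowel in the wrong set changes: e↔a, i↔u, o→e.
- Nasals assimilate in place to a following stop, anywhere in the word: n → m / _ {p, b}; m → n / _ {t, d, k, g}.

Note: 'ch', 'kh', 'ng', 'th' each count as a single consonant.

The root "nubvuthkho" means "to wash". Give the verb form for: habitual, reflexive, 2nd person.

nubvuthkhochaupp

Attach person 2nd person -che (after vowel 'o') → nubvuthkhoche.
Attach voice reflexive -up → nubvuthkhocheup.
Attach aspect habitual -p → nubvuthkhocheupp.
Apply vowel harmony: nubvuthkhocheupp → nubvuthkhochaupp.
Nasal assimilation: no change.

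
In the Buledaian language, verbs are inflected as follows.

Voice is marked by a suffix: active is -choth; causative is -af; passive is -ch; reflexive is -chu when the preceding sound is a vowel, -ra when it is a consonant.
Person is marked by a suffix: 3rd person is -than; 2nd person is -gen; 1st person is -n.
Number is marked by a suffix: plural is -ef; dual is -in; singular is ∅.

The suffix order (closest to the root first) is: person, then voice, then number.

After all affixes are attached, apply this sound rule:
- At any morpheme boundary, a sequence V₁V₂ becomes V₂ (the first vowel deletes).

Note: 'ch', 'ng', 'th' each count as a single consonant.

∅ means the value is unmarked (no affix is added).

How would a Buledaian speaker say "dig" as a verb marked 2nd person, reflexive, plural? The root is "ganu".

ganugenref

Attach person 2nd person -gen → ganugen.
Attach voice reflexive -ra (after consonant 'n') → ganugenra.
Attach number plural -ef → ganugenraef.
Apply vowel deletion: ganugenraef → ganugenref.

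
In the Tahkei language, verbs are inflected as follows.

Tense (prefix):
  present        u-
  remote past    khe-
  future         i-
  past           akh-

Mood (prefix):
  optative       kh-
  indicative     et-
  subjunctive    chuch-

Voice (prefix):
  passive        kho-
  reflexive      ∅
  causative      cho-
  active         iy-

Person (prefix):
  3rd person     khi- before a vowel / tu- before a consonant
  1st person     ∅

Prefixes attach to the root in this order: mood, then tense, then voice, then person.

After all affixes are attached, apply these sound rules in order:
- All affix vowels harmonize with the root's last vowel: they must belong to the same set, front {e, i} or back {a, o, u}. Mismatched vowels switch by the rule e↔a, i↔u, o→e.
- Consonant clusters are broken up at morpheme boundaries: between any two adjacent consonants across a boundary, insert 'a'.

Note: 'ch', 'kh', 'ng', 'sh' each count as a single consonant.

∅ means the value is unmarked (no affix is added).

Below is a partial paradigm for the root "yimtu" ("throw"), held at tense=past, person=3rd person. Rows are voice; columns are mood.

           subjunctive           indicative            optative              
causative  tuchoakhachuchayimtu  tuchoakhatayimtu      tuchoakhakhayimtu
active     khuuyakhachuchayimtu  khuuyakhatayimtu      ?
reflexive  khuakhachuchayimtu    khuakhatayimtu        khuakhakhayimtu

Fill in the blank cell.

khuuyakhakhayimtu

Attach mood optative kh- → khyimtu.
Attach tense past akh- → akhkhyimtu.
Attach voice active iy- → iyakhkhyimtu.
Attach person 3rd person khi- (before vowel 'i') → khiiyakhkhyimtu.
Apply vowel harmony: khiiyakhkhyimtu → khuuyakhkhyimtu.
Apply epenthesis: khuuyakhkhyimtu → khuuyakhakhayimtu.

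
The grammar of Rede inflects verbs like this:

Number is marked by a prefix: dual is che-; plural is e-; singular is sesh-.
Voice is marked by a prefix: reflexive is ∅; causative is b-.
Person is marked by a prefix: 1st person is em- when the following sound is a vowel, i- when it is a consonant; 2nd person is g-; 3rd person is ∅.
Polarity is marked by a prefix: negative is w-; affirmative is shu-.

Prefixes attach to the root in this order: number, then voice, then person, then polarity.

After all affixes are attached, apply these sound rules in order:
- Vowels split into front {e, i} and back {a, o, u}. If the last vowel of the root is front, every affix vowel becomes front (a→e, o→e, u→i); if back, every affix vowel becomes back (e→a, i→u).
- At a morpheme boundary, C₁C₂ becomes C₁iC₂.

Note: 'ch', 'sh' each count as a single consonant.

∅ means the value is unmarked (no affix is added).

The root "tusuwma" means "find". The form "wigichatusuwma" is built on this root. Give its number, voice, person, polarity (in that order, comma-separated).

Segment: w-g-che-tusuwma.
number: che- → dual.
voice: ∅ → reflexive.
person: g- → 2nd person.
polarity: w- → negative.

dual, reflexive, 2nd person, negative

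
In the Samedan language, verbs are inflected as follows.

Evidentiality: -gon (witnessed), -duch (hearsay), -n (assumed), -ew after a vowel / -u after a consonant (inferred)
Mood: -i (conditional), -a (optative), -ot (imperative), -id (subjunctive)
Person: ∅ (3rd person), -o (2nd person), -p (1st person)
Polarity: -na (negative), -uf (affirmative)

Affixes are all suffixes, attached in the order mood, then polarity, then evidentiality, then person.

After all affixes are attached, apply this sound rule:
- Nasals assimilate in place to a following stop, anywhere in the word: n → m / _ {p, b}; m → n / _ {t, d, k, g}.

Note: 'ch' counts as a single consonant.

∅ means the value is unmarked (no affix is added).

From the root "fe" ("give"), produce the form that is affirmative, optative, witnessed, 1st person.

Attach mood optative -a → fea.
Attach polarity affirmative -uf → feauf.
Attach evidentiality witnessed -gon → feaufgon.
Attach person 1st person -p → feaufgonp.
Apply nasal assimilation: feaufgonp → feaufgomp.

feaufgomp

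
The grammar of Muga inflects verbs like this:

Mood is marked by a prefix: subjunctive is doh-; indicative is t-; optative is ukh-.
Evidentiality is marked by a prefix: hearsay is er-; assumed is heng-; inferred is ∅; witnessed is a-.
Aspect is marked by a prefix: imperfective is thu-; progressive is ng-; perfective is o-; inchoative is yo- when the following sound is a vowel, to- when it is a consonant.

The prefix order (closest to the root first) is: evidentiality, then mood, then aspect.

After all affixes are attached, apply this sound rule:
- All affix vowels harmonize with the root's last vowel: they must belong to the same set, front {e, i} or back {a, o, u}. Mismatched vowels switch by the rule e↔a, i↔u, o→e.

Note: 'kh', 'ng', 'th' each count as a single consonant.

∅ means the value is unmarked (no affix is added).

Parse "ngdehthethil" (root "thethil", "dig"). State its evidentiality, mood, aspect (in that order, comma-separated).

inferred, subjunctive, progressive

Segment: ng-doh-thethil.
evidentiality: ∅ → inferred.
mood: doh- → subjunctive.
aspect: ng- → progressive.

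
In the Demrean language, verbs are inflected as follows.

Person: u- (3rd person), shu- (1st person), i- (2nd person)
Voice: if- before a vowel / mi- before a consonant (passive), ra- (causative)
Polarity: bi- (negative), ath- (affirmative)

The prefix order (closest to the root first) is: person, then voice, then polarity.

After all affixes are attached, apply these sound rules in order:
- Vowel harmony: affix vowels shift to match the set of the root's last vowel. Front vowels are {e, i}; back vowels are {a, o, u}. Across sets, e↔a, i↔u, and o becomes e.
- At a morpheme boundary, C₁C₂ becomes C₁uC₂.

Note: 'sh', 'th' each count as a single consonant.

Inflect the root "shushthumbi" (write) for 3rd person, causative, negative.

Attach person 3rd person u- → ushushthumbi.
Attach voice causative ra- → raushushthumbi.
Attach polarity negative bi- → biraushushthumbi.
Apply vowel harmony: biraushushthumbi → bireishushthumbi.
Epenthesis: no change.

bireishushthumbi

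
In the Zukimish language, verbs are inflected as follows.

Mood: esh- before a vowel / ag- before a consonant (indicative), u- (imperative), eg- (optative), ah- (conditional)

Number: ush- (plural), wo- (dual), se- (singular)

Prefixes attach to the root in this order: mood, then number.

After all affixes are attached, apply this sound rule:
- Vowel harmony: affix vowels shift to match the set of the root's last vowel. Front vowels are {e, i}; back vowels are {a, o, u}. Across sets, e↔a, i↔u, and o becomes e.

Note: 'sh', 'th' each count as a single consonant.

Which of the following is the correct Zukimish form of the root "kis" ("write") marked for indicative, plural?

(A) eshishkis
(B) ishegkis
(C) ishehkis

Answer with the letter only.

Attach mood indicative ag- (before consonant 'k') → agkis.
Attach number plural ush- → ushagkis.
Apply vowel harmony: ushagkis → ishegkis.
So the correct form is ishegkis, option (B).
(A) eshishkis is wrong: it has the affixes in the wrong order.
(C) ishehkis is wrong: it uses conditional instead of indicative for mood.

B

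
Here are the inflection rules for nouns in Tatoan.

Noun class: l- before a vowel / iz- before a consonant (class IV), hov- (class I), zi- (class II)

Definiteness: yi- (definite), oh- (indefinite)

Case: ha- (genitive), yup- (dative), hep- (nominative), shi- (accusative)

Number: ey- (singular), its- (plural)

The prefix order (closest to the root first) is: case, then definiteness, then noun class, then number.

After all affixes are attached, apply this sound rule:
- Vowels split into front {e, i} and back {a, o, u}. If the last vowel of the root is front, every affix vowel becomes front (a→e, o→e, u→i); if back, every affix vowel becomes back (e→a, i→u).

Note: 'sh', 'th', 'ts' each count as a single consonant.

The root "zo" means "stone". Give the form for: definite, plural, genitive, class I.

utshovyuhazo

Attach case genitive ha- → hazo.
Attach definiteness definite yi- → yihazo.
Attach noun class class I hov- → hovyihazo.
Attach number plural its- → itshovyihazo.
Apply vowel harmony: itshovyihazo → utshovyuhazo.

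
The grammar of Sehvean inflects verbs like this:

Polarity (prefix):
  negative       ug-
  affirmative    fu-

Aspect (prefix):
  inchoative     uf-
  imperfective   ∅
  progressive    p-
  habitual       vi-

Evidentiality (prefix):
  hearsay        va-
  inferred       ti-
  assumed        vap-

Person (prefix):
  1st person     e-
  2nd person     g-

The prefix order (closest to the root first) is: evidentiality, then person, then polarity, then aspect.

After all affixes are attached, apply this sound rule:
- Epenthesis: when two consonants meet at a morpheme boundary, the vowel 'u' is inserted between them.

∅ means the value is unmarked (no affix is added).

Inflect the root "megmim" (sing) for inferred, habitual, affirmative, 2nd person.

Attach evidentiality inferred ti- → timegmim.
Attach person 2nd person g- → gtimegmim.
Attach polarity affirmative fu- → fugtimegmim.
Attach aspect habitual vi- → vifugtimegmim.
Apply epenthesis: vifugtimegmim → vifugutimegmim.

vifugutimegmim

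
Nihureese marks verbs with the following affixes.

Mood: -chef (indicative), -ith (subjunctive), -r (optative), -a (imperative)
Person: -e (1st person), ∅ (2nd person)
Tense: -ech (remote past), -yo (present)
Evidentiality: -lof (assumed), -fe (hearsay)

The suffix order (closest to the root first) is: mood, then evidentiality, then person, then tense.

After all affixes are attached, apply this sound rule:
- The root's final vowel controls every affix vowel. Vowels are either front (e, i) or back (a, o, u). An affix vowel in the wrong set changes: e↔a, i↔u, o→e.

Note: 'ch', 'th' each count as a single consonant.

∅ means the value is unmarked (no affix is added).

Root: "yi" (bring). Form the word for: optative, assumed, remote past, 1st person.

Attach mood optative -r → yir.
Attach evidentiality assumed -lof → yirlof.
Attach person 1st person -e → yirlofe.
Attach tense remote past -ech → yirlofeech.
Apply vowel harmony: yirlofeech → yirlefeech.

yirlefeech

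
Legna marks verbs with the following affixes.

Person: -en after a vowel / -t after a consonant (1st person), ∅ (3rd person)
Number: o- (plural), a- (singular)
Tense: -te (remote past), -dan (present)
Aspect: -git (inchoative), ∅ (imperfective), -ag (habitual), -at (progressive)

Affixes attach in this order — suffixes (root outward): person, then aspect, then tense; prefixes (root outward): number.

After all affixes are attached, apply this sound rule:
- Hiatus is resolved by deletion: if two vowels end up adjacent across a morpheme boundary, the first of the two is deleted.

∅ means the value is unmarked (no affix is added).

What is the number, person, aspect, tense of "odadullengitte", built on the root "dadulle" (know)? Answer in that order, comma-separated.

plural, 1st person, inchoative, remote past

Segment: o-dadulle-en-git-te.
number: o- → plural.
person: -en/t → 1st person.
aspect: -git → inchoative.
tense: -te → remote past.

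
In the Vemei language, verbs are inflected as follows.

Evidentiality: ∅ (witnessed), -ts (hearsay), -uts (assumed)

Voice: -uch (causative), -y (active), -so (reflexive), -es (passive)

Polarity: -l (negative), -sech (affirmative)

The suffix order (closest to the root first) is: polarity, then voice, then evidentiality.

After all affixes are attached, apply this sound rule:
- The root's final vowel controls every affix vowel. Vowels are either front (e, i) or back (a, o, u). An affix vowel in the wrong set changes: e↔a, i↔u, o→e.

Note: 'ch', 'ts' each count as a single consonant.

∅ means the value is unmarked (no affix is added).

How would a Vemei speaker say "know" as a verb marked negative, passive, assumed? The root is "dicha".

Attach polarity negative -l → dichal.
Attach voice passive -es → dichales.
Attach evidentiality assumed -uts → dichalesuts.
Apply vowel harmony: dichalesuts → dichalasuts.

dichalasuts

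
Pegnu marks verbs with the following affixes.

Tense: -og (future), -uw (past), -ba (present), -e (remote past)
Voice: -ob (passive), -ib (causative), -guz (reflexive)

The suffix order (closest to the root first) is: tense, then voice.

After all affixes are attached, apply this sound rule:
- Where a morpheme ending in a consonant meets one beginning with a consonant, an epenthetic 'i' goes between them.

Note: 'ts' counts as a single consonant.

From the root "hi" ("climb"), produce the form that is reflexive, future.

hiogiguz

Attach tense future -og → hiog.
Attach voice reflexive -guz → hiogguz.
Apply epenthesis: hiogguz → hiogiguz.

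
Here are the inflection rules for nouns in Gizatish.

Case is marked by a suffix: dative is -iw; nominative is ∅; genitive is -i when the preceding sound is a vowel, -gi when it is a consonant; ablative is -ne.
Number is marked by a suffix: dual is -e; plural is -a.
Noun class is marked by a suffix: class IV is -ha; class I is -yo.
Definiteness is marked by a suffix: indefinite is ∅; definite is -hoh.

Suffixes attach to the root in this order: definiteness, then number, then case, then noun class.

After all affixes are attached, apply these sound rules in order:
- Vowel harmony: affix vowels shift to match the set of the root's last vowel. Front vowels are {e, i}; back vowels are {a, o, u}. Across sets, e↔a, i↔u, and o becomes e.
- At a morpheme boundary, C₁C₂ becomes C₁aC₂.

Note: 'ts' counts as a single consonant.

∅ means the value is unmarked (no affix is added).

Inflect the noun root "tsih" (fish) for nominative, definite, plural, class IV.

tsihahehehe

Attach definiteness definite -hoh → tsihhoh.
Attach number plural -a → tsihhoha.
case = nominative: zero marking, form stays tsihhoha.
Attach noun class class IV -ha → tsihhohaha.
Apply vowel harmony: tsihhohaha → tsihhehehe.
Apply epenthesis: tsihhehehe → tsihahehehe.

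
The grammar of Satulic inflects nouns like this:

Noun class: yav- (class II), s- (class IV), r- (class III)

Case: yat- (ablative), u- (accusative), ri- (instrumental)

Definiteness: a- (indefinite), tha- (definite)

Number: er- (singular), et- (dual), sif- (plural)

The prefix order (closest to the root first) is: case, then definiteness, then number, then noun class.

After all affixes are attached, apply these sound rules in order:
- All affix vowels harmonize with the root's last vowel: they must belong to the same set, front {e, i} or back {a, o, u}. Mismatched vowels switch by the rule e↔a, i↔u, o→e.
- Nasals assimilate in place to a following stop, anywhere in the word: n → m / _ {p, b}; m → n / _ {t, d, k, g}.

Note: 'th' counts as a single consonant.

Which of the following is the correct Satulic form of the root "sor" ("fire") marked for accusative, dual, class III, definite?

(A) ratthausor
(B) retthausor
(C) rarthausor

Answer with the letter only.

Attach case accusative u- → usor.
Attach definiteness definite tha- → thausor.
Attach number dual et- → etthausor.
Attach noun class class III r- → retthausor.
Apply vowel harmony: retthausor → ratthausor.
Nasal assimilation: no change.
So the correct form is ratthausor, option (A).
(B) retthausor is wrong: it fails to apply the sound rule(s).
(C) rarthausor is wrong: it uses singular instead of dual for number.

A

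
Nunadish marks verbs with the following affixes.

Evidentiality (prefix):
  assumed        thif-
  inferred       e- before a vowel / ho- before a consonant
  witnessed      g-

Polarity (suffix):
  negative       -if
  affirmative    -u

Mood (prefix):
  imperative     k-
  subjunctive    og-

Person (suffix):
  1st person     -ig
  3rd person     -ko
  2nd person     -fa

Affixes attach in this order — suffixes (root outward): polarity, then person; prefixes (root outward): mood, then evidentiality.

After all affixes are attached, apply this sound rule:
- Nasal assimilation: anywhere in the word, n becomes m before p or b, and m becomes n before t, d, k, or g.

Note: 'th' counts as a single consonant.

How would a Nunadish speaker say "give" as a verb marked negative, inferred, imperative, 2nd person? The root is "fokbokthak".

Attach mood imperative k- → kfokbokthak.
Attach polarity negative -if → kfokbokthakif.
Attach evidentiality inferred ho- (before consonant 'k') → hokfokbokthakif.
Attach person 2nd person -fa → hokfokbokthakiffa.
Nasal assimilation: no change.

hokfokbokthakiffa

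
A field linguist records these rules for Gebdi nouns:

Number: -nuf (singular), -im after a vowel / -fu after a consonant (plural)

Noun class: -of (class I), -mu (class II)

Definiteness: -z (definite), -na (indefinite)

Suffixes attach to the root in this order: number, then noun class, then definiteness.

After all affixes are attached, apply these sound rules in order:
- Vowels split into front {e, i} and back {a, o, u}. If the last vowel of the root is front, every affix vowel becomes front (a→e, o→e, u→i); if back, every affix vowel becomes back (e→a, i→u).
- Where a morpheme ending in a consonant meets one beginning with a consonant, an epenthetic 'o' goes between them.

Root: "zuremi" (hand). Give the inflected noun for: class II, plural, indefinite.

zuremiimomine

Attach number plural -im (after vowel 'i') → zuremiim.
Attach noun class class II -mu → zuremiimmu.
Attach definiteness indefinite -na → zuremiimmuna.
Apply vowel harmony: zuremiimmuna → zuremiimmine.
Apply epenthesis: zuremiimmine → zuremiimomine.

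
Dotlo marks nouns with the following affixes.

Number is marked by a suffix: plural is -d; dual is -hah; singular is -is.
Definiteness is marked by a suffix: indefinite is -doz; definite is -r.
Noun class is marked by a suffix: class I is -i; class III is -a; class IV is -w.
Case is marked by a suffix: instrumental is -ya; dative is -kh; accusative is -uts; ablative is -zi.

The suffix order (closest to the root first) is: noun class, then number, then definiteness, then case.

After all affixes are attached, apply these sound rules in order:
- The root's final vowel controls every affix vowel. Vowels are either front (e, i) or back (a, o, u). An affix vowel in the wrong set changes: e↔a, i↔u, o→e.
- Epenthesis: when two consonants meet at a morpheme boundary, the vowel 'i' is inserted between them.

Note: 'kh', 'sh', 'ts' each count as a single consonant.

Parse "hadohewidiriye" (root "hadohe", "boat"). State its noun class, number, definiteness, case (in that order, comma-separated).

class IV, plural, definite, instrumental

Segment: hadohe-w-d-r-ya.
noun class: -w → class IV.
number: -d → plural.
definiteness: -r → definite.
case: -ya → instrumental.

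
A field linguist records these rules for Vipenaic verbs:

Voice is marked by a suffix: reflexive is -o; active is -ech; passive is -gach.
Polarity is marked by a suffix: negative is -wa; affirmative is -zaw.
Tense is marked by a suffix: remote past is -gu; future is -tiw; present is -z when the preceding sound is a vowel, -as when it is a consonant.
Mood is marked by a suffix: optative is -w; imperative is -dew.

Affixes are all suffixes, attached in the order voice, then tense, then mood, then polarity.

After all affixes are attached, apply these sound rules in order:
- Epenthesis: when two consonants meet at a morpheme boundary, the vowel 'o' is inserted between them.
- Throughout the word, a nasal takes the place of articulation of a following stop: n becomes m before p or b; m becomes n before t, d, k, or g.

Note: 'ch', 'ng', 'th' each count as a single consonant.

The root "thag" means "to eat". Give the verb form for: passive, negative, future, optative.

Attach voice passive -gach → thaggach.
Attach tense future -tiw → thaggachtiw.
Attach mood optative -w → thaggachtiww.
Attach polarity negative -wa → thaggachtiwwwa.
Apply epenthesis: thaggachtiwwwa → thagogachotiwowowa.
Nasal assimilation: no change.

thagogachotiwowowa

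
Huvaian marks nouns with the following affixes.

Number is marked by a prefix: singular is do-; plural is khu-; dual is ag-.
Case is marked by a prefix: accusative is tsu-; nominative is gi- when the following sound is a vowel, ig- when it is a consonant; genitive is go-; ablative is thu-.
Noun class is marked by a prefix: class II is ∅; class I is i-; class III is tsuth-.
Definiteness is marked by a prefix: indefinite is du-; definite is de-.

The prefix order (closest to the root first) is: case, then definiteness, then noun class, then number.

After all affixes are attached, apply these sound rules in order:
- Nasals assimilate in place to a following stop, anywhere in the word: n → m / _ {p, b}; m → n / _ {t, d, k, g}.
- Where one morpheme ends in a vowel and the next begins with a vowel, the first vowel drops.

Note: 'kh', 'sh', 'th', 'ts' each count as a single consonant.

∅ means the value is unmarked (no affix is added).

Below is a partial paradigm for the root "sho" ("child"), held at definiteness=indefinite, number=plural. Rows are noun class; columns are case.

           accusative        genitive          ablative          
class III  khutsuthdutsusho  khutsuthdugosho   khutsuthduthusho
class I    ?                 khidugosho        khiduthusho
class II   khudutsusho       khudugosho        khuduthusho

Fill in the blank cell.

khidutsusho

Attach case accusative tsu- → tsusho.
Attach definiteness indefinite du- → dutsusho.
Attach noun class class I i- → idutsusho.
Attach number plural khu- → khuidutsusho.
Nasal assimilation: no change.
Apply vowel deletion: khuidutsusho → khidutsusho.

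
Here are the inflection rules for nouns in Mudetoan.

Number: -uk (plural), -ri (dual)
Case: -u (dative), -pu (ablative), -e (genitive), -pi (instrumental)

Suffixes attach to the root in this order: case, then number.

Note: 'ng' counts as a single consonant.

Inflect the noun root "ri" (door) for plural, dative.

Attach case dative -u → riu.
Attach number plural -uk → riuuk.

riuuk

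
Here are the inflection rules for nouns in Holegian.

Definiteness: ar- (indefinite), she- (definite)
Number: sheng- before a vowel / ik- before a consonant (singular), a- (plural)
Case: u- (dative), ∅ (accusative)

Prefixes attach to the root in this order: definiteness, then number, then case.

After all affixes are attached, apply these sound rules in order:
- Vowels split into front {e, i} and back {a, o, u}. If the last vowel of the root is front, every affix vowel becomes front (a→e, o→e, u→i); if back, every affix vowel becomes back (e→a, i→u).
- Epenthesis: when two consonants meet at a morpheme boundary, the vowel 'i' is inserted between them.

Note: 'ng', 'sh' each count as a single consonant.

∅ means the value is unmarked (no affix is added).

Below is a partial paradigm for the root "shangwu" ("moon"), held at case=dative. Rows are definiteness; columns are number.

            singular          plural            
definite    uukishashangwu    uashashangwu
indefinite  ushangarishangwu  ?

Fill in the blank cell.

uaarishangwu

Attach definiteness indefinite ar- → arshangwu.
Attach number plural a- → aarshangwu.
Attach case dative u- → uaarshangwu.
Vowel harmony: no change.
Apply epenthesis: uaarshangwu → uaarishangwu.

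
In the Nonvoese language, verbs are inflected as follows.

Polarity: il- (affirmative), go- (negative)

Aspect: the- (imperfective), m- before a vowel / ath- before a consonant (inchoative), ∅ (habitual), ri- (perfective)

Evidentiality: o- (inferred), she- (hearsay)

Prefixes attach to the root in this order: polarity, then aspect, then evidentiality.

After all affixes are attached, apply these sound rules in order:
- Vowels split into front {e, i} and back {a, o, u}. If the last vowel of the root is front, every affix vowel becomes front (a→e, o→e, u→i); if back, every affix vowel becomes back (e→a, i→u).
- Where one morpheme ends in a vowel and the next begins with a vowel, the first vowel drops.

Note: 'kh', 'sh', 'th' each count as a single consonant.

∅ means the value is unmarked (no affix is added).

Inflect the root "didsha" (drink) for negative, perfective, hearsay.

Attach polarity negative go- → godidsha.
Attach aspect perfective ri- → rigodidsha.
Attach evidentiality hearsay she- → sherigodidsha.
Apply vowel harmony: sherigodidsha → sharugodidsha.
Vowel deletion: no change.

sharugodidsha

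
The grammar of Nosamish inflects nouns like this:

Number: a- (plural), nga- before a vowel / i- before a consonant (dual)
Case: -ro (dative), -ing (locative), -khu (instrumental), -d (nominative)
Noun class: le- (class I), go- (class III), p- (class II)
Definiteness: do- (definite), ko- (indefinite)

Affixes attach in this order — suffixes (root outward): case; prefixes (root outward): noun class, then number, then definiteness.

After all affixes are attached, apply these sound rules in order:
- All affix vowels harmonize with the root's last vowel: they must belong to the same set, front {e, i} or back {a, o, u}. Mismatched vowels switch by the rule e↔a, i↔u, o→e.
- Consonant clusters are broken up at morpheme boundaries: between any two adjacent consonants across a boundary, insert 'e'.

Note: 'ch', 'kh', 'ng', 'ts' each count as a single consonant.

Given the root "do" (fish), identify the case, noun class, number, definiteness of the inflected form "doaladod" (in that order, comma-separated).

Segment: do-a-le-do-d.
case: -d → nominative.
noun class: le- → class I.
number: a- → plural.
definiteness: do- → definite.

nominative, class I, plural, definite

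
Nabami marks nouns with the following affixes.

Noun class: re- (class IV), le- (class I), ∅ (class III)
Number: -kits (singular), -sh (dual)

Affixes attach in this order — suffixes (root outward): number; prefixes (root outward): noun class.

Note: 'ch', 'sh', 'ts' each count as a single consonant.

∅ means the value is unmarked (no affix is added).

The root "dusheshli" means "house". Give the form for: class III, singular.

dusheshlikits

Attach number singular -kits → dusheshlikits.
noun class = class III: zero marking, form stays dusheshlikits.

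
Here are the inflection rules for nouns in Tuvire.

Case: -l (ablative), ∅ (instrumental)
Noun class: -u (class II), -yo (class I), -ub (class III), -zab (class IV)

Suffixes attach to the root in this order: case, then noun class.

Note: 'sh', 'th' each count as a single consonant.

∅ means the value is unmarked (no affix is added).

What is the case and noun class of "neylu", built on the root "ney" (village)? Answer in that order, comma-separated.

Segment: ney-l-u.
case: -l → ablative.
noun class: -u → class II.

ablative, class II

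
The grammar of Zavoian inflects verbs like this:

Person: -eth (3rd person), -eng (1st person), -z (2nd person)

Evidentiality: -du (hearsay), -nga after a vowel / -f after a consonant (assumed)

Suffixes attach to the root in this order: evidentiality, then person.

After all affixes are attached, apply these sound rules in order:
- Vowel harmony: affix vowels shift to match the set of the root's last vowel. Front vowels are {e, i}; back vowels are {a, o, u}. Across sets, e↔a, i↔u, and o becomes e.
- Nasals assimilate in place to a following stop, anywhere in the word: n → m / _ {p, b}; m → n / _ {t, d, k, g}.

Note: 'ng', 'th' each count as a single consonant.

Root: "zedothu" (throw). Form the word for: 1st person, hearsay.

zedothuduang

Attach evidentiality hearsay -du → zedothudu.
Attach person 1st person -eng → zedothudueng.
Apply vowel harmony: zedothudueng → zedothuduang.
Nasal assimilation: no change.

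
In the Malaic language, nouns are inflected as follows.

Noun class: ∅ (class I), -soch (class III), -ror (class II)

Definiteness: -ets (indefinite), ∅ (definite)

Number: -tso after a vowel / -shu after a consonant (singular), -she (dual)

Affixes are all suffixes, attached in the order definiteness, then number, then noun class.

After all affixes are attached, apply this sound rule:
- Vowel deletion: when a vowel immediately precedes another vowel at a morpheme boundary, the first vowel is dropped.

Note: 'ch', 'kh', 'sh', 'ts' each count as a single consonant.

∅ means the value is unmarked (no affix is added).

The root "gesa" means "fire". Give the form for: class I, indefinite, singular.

gesetsshu

Attach definiteness indefinite -ets → gesaets.
Attach number singular -shu (after consonant 'ts') → gesaetsshu.
noun class = class I: zero marking, form stays gesaetsshu.
Apply vowel deletion: gesaetsshu → gesetsshu.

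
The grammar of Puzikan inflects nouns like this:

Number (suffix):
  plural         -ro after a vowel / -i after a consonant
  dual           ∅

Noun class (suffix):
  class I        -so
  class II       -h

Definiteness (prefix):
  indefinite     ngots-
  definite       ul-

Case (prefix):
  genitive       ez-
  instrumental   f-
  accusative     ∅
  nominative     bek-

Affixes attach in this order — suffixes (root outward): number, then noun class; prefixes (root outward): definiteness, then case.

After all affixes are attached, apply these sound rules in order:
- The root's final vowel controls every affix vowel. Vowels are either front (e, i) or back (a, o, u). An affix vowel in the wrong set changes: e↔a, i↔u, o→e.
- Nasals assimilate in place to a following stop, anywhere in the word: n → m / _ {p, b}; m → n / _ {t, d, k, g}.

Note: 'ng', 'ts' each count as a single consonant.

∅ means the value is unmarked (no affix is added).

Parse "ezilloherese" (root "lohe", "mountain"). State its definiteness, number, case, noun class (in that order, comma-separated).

definite, plural, genitive, class I

Segment: ez-ul-lohe-ro-so.
definiteness: ul- → definite.
number: -ro/i → plural.
case: ez- → genitive.
noun class: -so → class I.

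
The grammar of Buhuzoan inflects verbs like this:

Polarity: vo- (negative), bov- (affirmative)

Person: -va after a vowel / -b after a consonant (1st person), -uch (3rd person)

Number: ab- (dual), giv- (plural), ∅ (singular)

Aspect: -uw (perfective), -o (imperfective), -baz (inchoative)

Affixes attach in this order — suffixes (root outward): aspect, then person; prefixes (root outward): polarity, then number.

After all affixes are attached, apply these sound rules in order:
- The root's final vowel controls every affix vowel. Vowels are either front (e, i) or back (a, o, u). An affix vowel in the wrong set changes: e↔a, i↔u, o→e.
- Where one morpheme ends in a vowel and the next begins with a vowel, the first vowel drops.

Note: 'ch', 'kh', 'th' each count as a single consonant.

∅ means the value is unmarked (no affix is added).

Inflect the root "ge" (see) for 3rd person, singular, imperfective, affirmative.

Attach aspect imperfective -o → geo.
Attach polarity affirmative bov- → bovgeo.
number = singular: zero marking, form stays bovgeo.
Attach person 3rd person -uch → bovgeouch.
Apply vowel harmony: bovgeouch → bevgeeich.
Apply vowel deletion: bevgeeich → bevgich.

bevgich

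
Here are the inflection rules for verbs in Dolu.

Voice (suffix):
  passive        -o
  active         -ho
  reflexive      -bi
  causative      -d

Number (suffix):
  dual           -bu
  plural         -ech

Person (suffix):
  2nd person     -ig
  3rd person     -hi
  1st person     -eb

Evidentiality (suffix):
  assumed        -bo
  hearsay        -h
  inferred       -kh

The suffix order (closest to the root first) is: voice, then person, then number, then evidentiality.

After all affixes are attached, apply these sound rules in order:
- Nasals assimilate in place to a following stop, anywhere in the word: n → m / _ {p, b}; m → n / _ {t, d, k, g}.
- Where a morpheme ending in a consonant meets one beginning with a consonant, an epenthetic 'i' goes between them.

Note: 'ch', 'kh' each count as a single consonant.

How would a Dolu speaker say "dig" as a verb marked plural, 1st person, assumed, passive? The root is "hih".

hihoebechibo

Attach voice passive -o → hiho.
Attach person 1st person -eb → hihoeb.
Attach number plural -ech → hihoebech.
Attach evidentiality assumed -bo → hihoebechbo.
Nasal assimilation: no change.
Apply epenthesis: hihoebechbo → hihoebechibo.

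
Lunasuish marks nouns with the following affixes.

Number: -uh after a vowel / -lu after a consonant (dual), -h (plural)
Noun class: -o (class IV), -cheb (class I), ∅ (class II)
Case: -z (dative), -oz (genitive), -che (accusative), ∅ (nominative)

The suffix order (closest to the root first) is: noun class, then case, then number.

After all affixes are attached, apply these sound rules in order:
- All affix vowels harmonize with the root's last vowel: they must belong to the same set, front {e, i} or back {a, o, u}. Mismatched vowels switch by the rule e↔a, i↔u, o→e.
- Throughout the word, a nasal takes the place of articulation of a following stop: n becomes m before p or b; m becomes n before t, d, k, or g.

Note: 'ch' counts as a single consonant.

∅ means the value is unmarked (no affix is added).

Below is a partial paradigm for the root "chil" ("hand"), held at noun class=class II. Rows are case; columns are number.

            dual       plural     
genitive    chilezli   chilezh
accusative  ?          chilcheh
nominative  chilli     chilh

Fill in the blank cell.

chilcheih

noun class = class II: zero marking, form stays chil.
Attach case accusative -che → chilche.
Attach number dual -uh (after vowel 'e') → chilcheuh.
Apply vowel harmony: chilcheuh → chilcheih.
Nasal assimilation: no change.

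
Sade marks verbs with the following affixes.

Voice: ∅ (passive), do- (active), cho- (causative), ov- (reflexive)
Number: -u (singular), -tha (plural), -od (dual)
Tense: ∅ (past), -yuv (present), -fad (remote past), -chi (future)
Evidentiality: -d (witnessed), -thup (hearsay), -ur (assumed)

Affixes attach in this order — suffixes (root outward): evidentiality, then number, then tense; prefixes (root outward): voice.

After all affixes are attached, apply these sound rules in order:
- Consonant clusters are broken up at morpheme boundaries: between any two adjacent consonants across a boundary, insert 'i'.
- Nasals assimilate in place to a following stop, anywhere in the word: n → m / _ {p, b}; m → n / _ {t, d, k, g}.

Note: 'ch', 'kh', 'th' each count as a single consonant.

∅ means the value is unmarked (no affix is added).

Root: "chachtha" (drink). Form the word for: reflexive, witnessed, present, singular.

Attach evidentiality witnessed -d → chachthad.
Attach number singular -u → chachthadu.
Attach voice reflexive ov- → ovchachthadu.
Attach tense present -yuv → ovchachthaduyuv.
Apply epenthesis: ovchachthaduyuv → ovichachthaduyuv.
Nasal assimilation: no change.

ovichachthaduyuv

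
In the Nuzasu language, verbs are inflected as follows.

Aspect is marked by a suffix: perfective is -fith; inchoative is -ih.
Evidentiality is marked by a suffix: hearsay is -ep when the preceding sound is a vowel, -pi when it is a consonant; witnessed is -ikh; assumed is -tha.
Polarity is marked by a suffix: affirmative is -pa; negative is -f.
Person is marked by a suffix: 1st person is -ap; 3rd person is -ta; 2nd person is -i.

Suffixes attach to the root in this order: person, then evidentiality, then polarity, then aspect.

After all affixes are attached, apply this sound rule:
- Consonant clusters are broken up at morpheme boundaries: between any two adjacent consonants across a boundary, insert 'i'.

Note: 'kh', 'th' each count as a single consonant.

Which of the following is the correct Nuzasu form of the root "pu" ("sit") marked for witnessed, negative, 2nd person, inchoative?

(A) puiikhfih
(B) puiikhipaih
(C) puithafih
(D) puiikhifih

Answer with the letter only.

D

Attach person 2nd person -i → pui.
Attach evidentiality witnessed -ikh → puiikh.
Attach polarity negative -f → puiikhf.
Attach aspect inchoative -ih → puiikhfih.
Apply epenthesis: puiikhfih → puiikhifih.
So the correct form is puiikhifih, option (D).
(A) puiikhfih is wrong: it fails to apply the sound rule(s).
(B) puiikhipaih is wrong: it uses affirmative instead of negative for polarity.
(C) puithafih is wrong: it uses assumed instead of witnessed for evidentiality.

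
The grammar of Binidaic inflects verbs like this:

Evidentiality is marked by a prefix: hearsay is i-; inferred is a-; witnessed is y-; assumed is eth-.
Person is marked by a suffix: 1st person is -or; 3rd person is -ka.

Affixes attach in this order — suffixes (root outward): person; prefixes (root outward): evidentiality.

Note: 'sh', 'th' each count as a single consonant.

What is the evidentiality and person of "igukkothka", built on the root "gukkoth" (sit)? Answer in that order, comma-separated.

Segment: i-gukkoth-ka.
evidentiality: i- → hearsay.
person: -ka → 3rd person.

hearsay, 3rd person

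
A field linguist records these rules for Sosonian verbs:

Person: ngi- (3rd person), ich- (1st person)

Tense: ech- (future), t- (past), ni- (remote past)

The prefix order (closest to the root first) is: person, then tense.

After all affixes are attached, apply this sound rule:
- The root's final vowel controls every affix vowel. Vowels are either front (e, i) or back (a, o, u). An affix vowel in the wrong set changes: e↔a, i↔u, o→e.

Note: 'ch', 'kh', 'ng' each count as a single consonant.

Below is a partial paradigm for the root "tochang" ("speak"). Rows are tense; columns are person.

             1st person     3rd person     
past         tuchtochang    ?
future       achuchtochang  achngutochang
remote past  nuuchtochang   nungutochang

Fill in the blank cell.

Attach person 3rd person ngi- → ngitochang.
Attach tense past t- → tngitochang.
Apply vowel harmony: tngitochang → tngutochang.

tngutochang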